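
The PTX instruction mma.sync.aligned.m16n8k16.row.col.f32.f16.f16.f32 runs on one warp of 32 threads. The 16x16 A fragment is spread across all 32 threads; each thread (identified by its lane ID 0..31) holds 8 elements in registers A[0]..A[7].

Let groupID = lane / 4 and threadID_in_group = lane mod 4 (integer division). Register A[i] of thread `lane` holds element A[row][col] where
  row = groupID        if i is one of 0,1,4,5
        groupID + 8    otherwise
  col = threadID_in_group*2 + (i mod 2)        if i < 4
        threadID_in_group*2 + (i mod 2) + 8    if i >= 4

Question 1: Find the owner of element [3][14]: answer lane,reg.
r:3=>grp=3,rB=0  c:14=>cB=1,tig=3,lo=0
L=3*4+3=15  i=1*4+0*2+0=4

15,4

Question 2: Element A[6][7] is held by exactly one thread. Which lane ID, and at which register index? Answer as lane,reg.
27,1

r=6⇒gr=6,Rb=0  c=7⇒Cb=0,th=3,odd=1
L=6*4+3=27  i=0*4+0*2+1=1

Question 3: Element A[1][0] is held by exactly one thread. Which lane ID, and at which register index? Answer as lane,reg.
4,0

r: 1->gid=1,r8=0  c: 0->c8=0,tid=0,i&1=0
L=1*4+0=4  i=0*4+0*2+0=0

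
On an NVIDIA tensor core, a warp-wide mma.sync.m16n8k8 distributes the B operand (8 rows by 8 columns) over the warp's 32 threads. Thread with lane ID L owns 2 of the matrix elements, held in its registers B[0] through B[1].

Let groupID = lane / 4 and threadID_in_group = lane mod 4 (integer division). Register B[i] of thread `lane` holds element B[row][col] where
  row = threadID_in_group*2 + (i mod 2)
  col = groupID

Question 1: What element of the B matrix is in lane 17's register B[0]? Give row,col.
2,4

lane 17->17/4=4, 17 mod 4=1
i=0  r:2·1+0->2  c:4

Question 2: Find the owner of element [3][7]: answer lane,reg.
29,1

c=7⇒gr=7  r=3⇒th=1,odd=1
L=7*4+1=29  i=1=1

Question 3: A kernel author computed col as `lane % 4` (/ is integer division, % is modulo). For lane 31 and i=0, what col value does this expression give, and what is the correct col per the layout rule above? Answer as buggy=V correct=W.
`lane % 4`[31,0]→3
L=31→G=31>>2=7, T=31&3=3
[0]→row 3·2+0=6  col G=7
col: 3 vs 7

buggy=3 correct=7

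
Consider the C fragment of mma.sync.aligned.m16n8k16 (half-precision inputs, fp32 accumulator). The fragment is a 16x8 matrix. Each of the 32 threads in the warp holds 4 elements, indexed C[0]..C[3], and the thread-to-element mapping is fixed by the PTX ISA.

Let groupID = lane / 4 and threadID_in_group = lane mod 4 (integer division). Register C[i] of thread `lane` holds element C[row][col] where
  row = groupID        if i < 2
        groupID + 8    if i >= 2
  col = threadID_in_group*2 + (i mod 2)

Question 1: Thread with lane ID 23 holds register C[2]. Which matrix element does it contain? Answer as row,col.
23: gr=5,th=3
[2] (5+8,3*2+0) = (13,6)

13,6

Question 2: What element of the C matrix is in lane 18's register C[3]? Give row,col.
12,5

L=18=>grp=18>>2=4, tig=18&3=2
[3]=>row 4+8=12  col 2·2+1=5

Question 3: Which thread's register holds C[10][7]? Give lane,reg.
11,3

r=10->g=2,rb=1  c=7->t=3,b0=1
L=2*4+3=11  i=1*2+1=3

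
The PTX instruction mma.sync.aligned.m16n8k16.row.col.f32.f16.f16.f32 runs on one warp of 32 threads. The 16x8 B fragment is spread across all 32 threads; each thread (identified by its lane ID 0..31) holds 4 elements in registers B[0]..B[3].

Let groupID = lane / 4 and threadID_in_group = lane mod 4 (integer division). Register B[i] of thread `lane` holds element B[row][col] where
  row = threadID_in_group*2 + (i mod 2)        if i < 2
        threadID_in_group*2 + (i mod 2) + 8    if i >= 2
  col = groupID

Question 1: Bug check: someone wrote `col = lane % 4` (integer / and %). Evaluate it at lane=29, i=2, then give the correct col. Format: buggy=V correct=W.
buggy=1 correct=7

`lane % 4`[29,2]→1
lane 29: G=7 (29/4), T=1 (29%4)
i=2: r=1*2+0+8=10, c=G=7
col: 1 vs 7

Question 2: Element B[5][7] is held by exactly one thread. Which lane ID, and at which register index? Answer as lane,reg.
c=7→G=7  r=5→rhi=0,T=2,p=1
L=7*4+2=30  i=0*2+1=1

30,1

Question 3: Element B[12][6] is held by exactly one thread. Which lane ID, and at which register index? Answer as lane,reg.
26,2

c=6⇒gr=6  r=12⇒Rb=1,th=2,odd=0
L=6*4+2=26  i=1*2+0=2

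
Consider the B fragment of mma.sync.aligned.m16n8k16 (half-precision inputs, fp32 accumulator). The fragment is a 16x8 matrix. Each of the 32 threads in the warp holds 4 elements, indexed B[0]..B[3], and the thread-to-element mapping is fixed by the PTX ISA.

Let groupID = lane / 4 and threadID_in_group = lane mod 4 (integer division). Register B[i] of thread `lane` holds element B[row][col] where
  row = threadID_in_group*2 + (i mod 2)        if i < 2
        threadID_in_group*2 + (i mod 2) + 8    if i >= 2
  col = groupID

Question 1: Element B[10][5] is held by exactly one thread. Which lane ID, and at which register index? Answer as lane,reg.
c=5⇒gr=5  r=10⇒Rb=1,th=1,odd=0
L=5*4+1=21  i=1*2+0=2

21,2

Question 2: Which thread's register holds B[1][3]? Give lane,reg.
c=3⇒gr=3  r=1⇒Rb=0,th=0,odd=1
L=3*4+0=12  i=0*2+1=1

12,1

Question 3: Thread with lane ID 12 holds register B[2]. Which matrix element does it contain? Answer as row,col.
lane 12: G=3 (12/4), T=0 (12%4)
i=2: r=0*2+0+8=8, c=G=3

8,3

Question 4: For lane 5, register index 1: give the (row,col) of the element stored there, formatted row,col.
5: gid=1,tid=1
[1] (1*2+1+0,1) = (3,1)

3,1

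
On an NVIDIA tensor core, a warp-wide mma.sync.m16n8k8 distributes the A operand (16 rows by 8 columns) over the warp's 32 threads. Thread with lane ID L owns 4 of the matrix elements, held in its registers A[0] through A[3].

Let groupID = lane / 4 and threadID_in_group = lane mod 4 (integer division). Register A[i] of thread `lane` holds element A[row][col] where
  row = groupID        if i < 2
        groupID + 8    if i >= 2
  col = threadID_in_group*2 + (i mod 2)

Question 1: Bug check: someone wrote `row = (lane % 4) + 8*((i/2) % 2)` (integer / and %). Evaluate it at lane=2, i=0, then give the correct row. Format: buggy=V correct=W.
`(lane % 4) + 8*((i/2) % 2)`[2,0]->2
2: g=0,t=2
[0] (0+0,2*2+0) = (0,4)
row: 2 vs 0

buggy=2 correct=0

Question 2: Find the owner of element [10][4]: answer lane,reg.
10,2

r: 10->gid=2,r8=1  c: 4->tid=2,i&1=0
L=2*4+2=10  i=1*2+0=2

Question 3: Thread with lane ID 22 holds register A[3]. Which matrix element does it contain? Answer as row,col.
13,5

22: grp=5,tig=2
[3] (5+8,2*2+1) = (13,5)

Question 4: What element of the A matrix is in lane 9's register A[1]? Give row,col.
9: gid=2,tid=1
[1] (2+0,1*2+1) = (2,3)

2,3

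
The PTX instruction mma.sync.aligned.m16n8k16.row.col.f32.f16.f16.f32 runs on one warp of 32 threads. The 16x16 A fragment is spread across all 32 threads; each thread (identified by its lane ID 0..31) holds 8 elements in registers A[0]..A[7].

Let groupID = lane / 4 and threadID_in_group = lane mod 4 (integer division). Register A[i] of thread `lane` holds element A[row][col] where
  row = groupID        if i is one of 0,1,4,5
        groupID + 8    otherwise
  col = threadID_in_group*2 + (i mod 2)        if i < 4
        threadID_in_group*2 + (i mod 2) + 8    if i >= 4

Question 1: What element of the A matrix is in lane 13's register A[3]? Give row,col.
13: gr=3,th=1
[3] (3+8,1*2+1+0) = (11,3)

11,3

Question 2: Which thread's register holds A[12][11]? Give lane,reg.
17,7

r: 12->gid=4,r8=1  c: 11->c8=1,tid=1,i&1=1
L=4*4+1=17  i=1*4+1*2+1=7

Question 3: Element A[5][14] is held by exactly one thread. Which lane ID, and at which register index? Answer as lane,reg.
23,4

r=5->g=5,rb=0  c=14->cb=1,t=3,b0=0
L=5*4+3=23  i=1*4+0*2+0=4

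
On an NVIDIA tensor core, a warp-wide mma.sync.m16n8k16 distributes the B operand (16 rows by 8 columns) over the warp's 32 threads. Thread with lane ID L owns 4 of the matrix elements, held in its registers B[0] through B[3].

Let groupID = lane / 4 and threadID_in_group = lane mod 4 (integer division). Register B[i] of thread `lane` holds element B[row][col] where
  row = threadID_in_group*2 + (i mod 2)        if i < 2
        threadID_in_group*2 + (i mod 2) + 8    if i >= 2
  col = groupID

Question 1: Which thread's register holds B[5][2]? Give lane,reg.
c=2⇒gr=2  r=5⇒Rb=0,th=2,odd=1
L=2*4+2=10  i=0*2+1=1

10,1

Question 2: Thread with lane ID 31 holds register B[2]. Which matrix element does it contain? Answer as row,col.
31: G=7,T=3
[2] (3*2+0+8,7) = (14,7)

14,7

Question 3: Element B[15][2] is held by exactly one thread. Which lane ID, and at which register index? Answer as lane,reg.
11,3

c: 2->gid=2  r: 15->r8=1,tid=3,i&1=1
L=2*4+3=11  i=1*2+1=3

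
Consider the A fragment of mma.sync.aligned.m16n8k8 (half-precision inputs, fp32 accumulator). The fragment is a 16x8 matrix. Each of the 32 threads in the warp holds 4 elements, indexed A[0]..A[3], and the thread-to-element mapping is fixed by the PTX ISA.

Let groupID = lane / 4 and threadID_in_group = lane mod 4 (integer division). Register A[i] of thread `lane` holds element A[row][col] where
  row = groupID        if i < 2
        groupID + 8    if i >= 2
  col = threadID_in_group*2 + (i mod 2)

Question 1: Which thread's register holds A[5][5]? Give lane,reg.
22,1

r=5→G=5,rhi=0  c=5→T=2,p=1
L=5*4+2=22  i=0*2+1=1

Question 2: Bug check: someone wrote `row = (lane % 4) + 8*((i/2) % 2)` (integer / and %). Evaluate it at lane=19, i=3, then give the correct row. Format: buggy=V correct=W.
buggy=11 correct=12

`(lane % 4) + 8*((i/2) % 2)`[19,3]->11
lane 19->19/4=4, 19 mod 4=3
i=3  r:4+8->12  c:2·3+1->7
row: 11 vs 12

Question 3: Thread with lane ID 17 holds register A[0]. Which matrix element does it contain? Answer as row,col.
L=17->g=17>>2=4, t=17&3=1
[0]->row 4+0=4  col 1·2+0=2

4,2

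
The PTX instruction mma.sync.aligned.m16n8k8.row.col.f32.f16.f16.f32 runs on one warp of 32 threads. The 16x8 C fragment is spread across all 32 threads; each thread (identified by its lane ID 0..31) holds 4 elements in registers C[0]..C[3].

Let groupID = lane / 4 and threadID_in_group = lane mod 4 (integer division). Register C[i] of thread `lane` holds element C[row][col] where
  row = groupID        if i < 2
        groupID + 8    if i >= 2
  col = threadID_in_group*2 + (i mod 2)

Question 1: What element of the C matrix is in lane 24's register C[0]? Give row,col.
6,0

lane 24⇒24/4=6, 24 mod 4=0
i=0  r:6+0⇒6  c:2·0+0⇒0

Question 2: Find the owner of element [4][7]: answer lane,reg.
19,1

r=4->g=4,rb=0  c=7->t=3,b0=1
L=4*4+3=19  i=0*2+1=1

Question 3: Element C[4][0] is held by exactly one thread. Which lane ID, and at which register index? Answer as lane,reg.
r=4->g=4,rb=0  c=0->t=0,b0=0
L=4*4+0=16  i=0*2+0=0

16,0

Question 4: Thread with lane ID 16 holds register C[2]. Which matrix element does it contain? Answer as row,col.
12,0

lane 16=>16/4=4, 16 mod 4=0
i=2  r:4+8=>12  c:2·0+0=>0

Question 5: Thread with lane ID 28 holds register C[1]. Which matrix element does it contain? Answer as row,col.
lane 28: gr=7 (28/4), th=0 (28%4)
i=1: r=7+0=7, c=0*2+1=1

7,1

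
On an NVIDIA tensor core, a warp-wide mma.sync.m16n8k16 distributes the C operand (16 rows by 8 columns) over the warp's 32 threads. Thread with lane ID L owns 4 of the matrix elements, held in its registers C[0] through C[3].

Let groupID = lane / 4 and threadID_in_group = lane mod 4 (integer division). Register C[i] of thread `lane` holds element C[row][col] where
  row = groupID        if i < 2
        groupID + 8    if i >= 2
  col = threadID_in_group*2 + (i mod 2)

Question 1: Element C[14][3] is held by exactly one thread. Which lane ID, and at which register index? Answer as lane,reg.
r=14->g=6,rb=1  c=3->t=1,b0=1
L=6*4+1=25  i=1*2+1=3

25,3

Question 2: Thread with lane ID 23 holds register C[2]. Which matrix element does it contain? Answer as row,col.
13,6

23: g=5,t=3
[2] (5+8,3*2+0) = (13,6)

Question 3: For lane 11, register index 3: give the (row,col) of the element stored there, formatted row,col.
L=11→G=11>>2=2, T=11&3=3
[3]→row 2+8=10  col 3·2+1=7

10,7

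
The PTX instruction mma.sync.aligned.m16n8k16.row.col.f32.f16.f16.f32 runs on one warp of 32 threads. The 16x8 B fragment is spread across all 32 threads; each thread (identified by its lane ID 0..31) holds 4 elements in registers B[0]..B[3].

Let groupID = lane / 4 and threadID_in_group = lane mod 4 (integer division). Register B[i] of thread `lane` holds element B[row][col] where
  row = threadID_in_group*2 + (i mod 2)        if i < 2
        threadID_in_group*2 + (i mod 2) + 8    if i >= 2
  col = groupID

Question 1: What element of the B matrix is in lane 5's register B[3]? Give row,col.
11,1

lane 5=>5/4=1, 5 mod 4=1
i=3  r:2·1+1+8=>11  c:1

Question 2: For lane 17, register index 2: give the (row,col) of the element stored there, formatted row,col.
10,4

17: G=4,T=1
[2] (1*2+0+8,4) = (10,4)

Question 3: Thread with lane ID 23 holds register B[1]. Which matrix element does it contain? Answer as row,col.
7,5

L=23=>grp=23>>2=5, tig=23&3=3
[1]=>row 3·2+1+0=7  col grp=5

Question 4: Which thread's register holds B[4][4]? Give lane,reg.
18,0

c=4->g=4  r=4->rb=0,t=2,b0=0
L=4*4+2=18  i=0*2+0=0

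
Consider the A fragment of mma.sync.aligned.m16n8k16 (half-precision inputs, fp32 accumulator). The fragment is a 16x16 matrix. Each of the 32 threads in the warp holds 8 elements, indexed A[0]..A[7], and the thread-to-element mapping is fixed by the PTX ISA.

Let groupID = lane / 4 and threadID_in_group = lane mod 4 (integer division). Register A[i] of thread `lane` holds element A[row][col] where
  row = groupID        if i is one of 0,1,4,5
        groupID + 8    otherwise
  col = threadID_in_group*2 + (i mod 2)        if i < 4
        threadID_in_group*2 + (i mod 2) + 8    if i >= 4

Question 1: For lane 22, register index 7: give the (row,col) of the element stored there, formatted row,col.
lane 22: g=5 (22/4), t=2 (22%4)
i=7: r=5+8=13, c=2*2+1+8=13

13,13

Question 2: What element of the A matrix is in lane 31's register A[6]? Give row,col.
15,14

31: G=7,T=3
[6] (7+8,3*2+0+8) = (15,14)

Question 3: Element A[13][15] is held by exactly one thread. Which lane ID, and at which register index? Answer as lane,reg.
r=13→G=5,rhi=1  c=15→chi=1,T=3,p=1
L=5*4+3=23  i=1*4+1*2+1=7

23,7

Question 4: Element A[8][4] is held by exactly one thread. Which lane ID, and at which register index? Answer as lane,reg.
r: 8->gid=0,r8=1  c: 4->c8=0,tid=2,i&1=0
L=0*4+2=2  i=0*4+1*2+0=2

2,2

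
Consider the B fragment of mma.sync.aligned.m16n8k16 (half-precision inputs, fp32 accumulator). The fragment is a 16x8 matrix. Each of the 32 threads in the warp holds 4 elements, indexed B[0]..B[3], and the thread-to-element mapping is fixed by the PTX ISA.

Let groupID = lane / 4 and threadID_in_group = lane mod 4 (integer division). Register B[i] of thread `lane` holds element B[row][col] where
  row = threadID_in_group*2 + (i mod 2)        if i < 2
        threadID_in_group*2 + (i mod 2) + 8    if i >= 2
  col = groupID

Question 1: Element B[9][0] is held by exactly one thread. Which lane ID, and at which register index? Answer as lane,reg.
0,3

c=0→G=0  r=9→rhi=1,T=0,p=1
L=0*4+0=0  i=1*2+1=3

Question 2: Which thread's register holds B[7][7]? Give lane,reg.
31,1

c=7->g=7  r=7->rb=0,t=3,b0=1
L=7*4+3=31  i=0*2+1=1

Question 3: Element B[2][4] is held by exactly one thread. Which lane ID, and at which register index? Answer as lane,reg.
17,0

c=4⇒gr=4  r=2⇒Rb=0,th=1,odd=0
L=4*4+1=17  i=0*2+0=0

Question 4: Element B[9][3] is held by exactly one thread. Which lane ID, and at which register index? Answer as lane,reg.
12,3

c: 3->gid=3  r: 9->r8=1,tid=0,i&1=1
L=3*4+0=12  i=1*2+1=3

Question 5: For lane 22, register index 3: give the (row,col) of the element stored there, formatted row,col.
lane 22->22/4=5, 22 mod 4=2
i=3  r:2·2+1+8->13  c:5

13,5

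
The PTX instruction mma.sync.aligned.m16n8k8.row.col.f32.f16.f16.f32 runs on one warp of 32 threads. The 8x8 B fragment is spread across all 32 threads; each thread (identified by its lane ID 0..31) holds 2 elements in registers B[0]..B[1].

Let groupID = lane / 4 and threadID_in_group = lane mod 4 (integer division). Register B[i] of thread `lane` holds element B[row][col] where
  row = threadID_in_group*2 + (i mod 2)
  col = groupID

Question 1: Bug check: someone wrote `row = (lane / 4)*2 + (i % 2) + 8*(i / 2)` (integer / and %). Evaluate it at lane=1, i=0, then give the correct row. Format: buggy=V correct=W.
`(lane / 4)*2 + (i % 2) + 8*(i / 2)`[1,0]->0
L=1->g=1>>2=0, t=1&3=1
[0]->row 1·2+0=2  col g=0
row: 0 vs 2

buggy=0 correct=2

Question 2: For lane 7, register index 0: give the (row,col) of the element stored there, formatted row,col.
lane 7: gr=1 (7/4), th=3 (7%4)
i=0: r=3*2+0=6, c=gr=1

6,1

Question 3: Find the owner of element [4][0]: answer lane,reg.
c=0->g=0  r=4->t=2,b0=0
L=0*4+2=2  i=0=0

2,0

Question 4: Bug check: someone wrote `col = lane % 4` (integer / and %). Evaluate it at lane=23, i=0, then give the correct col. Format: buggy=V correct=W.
`lane % 4`[23,0]⇒3
lane 23: gr=5 (23/4), th=3 (23%4)
i=0: r=3*2+0=6, c=gr=5
col: 3 vs 5

buggy=3 correct=5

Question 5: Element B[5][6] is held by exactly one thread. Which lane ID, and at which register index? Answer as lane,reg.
26,1

c=6⇒gr=6  r=5⇒th=2,odd=1
L=6*4+2=26  i=1=1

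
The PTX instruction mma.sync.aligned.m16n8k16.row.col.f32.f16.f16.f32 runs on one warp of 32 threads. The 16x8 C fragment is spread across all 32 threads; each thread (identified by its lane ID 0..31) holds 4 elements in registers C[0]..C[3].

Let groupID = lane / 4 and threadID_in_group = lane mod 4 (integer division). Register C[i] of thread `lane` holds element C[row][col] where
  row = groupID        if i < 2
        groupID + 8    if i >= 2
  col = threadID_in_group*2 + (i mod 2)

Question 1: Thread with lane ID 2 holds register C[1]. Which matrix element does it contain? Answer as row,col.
2: gr=0,th=2
[1] (0+0,2*2+1) = (0,5)

0,5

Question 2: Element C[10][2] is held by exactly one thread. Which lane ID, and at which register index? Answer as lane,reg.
r=10->g=2,rb=1  c=2->t=1,b0=0
L=2*4+1=9  i=1*2+0=2

9,2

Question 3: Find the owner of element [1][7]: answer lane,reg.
7,1

r:1=>grp=1,rB=0  c:7=>tig=3,lo=1
L=1*4+3=7  i=0*2+1=1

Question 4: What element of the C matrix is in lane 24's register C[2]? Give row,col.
14,0

24: gid=6,tid=0
[2] (6+8,0*2+0) = (14,0)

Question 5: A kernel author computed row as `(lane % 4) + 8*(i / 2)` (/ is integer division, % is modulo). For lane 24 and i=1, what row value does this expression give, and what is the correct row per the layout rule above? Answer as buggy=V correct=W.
buggy=0 correct=6

`(lane % 4) + 8*(i / 2)`[24,1]->0
L=24->gid=24>>2=6, tid=24&3=0
[1]->row 6+0=6  col 0·2+1=1
row: 0 vs 6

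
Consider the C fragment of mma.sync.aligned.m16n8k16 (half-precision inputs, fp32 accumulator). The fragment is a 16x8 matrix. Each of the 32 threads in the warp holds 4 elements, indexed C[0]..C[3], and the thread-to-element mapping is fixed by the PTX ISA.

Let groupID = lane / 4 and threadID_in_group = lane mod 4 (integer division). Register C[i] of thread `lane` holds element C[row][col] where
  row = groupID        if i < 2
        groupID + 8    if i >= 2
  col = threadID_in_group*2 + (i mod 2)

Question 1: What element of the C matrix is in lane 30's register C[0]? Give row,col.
lane 30->30/4=7, 30 mod 4=2
i=0  r:7+0->7  c:2·2+0->4

7,4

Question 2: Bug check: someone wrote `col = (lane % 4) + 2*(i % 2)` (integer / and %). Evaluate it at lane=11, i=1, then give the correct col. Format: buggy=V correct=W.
buggy=5 correct=7

`(lane % 4) + 2*(i % 2)`[11,1]→5
L=11→G=11>>2=2, T=11&3=3
[1]→row 2+0=2  col 3·2+1=7
col: 5 vs 7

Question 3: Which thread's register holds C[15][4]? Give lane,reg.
r=15⇒gr=7,Rb=1  c=4⇒th=2,odd=0
L=7*4+2=30  i=1*2+0=2

30,2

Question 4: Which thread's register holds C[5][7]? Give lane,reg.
23,1

r=5→G=5,rhi=0  c=7→T=3,p=1
L=5*4+3=23  i=0*2+1=1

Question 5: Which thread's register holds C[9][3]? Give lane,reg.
5,3

r:9=>grp=1,rB=1  c:3=>tig=1,lo=1
L=1*4+1=5  i=1*2+1=3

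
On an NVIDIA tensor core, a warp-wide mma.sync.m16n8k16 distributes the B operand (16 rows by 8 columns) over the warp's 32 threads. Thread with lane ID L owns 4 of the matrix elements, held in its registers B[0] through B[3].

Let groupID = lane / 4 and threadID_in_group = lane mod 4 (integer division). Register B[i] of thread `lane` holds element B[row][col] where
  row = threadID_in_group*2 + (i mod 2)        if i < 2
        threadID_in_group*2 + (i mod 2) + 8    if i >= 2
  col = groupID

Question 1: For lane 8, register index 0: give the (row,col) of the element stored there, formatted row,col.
0,2

L=8->gid=8>>2=2, tid=8&3=0
[0]->row 0·2+0+0=0  col gid=2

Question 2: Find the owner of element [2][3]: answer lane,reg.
13,0

c:3=>grp=3  r:2=>rB=0,tig=1,lo=0
L=3*4+1=13  i=0*2+0=0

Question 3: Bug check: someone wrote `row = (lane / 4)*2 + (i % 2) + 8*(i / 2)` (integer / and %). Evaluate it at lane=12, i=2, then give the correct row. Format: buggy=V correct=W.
buggy=14 correct=8

`(lane / 4)*2 + (i % 2) + 8*(i / 2)`[12,2]->14
lane 12: gid=3 (12/4), tid=0 (12%4)
i=2: r=0*2+0+8=8, c=gid=3
row: 14 vs 8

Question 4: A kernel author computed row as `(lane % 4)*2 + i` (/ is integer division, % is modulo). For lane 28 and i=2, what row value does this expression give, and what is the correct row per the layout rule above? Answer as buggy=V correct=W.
buggy=2 correct=8

`(lane % 4)*2 + i`[28,2]→2
L=28→G=28>>2=7, T=28&3=0
[2]→row 0·2+0+8=8  col G=7
row: 2 vs 8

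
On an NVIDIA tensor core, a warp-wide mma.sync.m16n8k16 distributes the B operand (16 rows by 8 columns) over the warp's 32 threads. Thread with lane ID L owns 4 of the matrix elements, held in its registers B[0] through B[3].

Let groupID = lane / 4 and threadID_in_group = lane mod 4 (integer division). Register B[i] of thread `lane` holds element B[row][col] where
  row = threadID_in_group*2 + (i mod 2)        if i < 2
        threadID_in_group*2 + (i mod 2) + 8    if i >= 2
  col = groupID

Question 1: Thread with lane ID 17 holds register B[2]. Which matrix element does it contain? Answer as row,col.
10,4

lane 17->17/4=4, 17 mod 4=1
i=2  r:2·1+0+8->10  c:4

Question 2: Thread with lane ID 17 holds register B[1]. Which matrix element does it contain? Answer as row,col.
17: G=4,T=1
[1] (1*2+1+0,4) = (3,4)

3,4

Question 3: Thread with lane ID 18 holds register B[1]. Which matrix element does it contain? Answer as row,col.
18: gr=4,th=2
[1] (2*2+1+0,4) = (5,4)

5,4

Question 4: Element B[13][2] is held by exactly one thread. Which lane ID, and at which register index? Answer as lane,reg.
c=2→G=2  r=13→rhi=1,T=2,p=1
L=2*4+2=10  i=1*2+1=3

10,3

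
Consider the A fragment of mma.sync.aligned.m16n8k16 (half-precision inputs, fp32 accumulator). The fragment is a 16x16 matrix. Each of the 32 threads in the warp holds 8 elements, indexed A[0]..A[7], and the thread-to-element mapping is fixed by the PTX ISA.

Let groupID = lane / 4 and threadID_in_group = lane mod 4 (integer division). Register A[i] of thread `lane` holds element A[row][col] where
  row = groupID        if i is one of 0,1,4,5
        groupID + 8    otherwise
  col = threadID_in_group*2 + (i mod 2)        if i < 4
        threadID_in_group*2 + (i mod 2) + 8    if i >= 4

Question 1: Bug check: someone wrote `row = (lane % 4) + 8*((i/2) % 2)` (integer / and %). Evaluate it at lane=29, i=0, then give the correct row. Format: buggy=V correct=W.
`(lane % 4) + 8*((i/2) % 2)`[29,0]=>1
lane 29: grp=7 (29/4), tig=1 (29%4)
i=0: r=7+0=7, c=1*2+0+0=2
row: 1 vs 7

buggy=1 correct=7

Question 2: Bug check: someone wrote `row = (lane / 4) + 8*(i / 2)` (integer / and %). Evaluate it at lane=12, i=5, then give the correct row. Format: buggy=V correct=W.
buggy=19 correct=3

`(lane / 4) + 8*(i / 2)`[12,5]⇒19
lane 12: gr=3 (12/4), th=0 (12%4)
i=5: r=3+0=3, c=0*2+1+8=9
row: 19 vs 3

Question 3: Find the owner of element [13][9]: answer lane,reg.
20,7

r=13→G=5,rhi=1  c=9→chi=1,T=0,p=1
L=5*4+0=20  i=1*4+1*2+1=7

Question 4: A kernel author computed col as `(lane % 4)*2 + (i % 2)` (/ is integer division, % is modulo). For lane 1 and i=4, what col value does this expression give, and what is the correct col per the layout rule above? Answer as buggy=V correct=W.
`(lane % 4)*2 + (i % 2)`[1,4]->2
lane 1: g=0 (1/4), t=1 (1%4)
i=4: r=0+0=0, c=1*2+0+8=10
col: 2 vs 10

buggy=2 correct=10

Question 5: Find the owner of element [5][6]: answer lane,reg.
r: 5->gid=5,r8=0  c: 6->c8=0,tid=3,i&1=0
L=5*4+3=23  i=0*4+0*2+0=0

23,0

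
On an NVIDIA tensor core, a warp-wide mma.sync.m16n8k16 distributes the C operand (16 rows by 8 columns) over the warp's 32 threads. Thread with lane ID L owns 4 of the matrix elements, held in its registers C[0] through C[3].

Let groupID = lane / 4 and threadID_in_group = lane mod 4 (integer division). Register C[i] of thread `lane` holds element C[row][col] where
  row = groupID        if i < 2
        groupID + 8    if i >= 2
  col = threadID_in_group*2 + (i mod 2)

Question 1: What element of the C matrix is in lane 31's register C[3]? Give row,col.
15,7

L=31⇒gr=31>>2=7, th=31&3=3
[3]⇒row 7+8=15  col 3·2+1=7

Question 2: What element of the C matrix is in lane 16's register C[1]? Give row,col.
lane 16: g=4 (16/4), t=0 (16%4)
i=1: r=4+0=4, c=0*2+1=1

4,1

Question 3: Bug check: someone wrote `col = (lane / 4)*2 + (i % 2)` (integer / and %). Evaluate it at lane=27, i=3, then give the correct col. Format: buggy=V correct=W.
buggy=13 correct=7

`(lane / 4)*2 + (i % 2)`[27,3]=>13
lane 27=>27/4=6, 27 mod 4=3
i=3  r:6+8=>14  c:2·3+1=>7
col: 13 vs 7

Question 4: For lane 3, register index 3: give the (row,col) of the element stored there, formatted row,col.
8,7

L=3⇒gr=3>>2=0, th=3&3=3
[3]⇒row 0+8=8  col 3·2+1=7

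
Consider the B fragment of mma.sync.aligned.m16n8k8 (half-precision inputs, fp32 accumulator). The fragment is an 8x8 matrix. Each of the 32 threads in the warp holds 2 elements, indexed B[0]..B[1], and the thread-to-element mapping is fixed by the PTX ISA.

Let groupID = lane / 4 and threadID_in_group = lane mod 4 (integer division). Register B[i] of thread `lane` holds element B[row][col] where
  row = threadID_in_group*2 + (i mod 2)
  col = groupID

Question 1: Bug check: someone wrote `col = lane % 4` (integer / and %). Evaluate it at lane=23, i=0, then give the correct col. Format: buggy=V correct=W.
buggy=3 correct=5

`lane % 4`[23,0]=>3
L=23=>grp=23>>2=5, tig=23&3=3
[0]=>row 3·2+0=6  col grp=5
col: 3 vs 5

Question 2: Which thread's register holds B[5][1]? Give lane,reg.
c:1=>grp=1  r:5=>tig=2,lo=1
L=1*4+2=6  i=1=1

6,1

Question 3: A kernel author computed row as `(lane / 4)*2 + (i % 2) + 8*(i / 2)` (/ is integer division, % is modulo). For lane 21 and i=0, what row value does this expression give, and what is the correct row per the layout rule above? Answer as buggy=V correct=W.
`(lane / 4)*2 + (i % 2) + 8*(i / 2)`[21,0]⇒10
21: gr=5,th=1
[0] (1*2+0,5) = (2,5)
row: 10 vs 2

buggy=10 correct=2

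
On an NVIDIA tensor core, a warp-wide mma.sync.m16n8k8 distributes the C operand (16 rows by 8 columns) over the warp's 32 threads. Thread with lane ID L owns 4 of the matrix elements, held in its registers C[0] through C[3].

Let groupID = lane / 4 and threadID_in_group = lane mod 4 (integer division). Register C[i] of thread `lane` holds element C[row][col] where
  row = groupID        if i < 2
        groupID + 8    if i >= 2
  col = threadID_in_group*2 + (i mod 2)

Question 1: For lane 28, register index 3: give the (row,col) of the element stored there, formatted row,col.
lane 28: G=7 (28/4), T=0 (28%4)
i=3: r=7+8=15, c=0*2+1=1

15,1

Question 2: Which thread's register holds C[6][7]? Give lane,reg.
27,1

r=6→G=6,rhi=0  c=7→T=3,p=1
L=6*4+3=27  i=0*2+1=1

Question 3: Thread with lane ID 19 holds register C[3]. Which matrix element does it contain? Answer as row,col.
lane 19: g=4 (19/4), t=3 (19%4)
i=3: r=4+8=12, c=3*2+1=7

12,7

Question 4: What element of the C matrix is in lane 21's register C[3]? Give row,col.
lane 21→21/4=5, 21 mod 4=1
i=3  r:5+8→13  c:2·1+1→3

13,3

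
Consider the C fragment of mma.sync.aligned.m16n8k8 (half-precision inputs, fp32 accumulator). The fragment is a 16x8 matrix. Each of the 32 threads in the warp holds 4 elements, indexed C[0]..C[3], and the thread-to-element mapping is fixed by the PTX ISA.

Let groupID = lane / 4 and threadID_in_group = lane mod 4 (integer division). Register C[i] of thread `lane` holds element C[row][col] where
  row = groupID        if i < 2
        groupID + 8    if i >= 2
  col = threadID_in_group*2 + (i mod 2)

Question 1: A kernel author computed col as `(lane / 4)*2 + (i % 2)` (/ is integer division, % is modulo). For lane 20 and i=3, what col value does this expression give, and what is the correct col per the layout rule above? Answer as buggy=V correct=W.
buggy=11 correct=1

`(lane / 4)*2 + (i % 2)`[20,3]→11
20: G=5,T=0
[3] (5+8,0*2+1) = (13,1)
col: 11 vs 1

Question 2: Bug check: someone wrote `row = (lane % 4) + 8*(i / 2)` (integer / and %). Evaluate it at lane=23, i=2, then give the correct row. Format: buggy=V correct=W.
buggy=11 correct=13

`(lane % 4) + 8*(i / 2)`[23,2]=>11
lane 23: grp=5 (23/4), tig=3 (23%4)
i=2: r=5+8=13, c=3*2+0=6
row: 11 vs 13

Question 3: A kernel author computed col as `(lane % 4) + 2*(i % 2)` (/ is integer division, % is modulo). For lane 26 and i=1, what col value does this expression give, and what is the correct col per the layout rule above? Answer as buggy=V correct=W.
buggy=4 correct=5

`(lane % 4) + 2*(i % 2)`[26,1]→4
26: G=6,T=2
[1] (6+0,2*2+1) = (6,5)
col: 4 vs 5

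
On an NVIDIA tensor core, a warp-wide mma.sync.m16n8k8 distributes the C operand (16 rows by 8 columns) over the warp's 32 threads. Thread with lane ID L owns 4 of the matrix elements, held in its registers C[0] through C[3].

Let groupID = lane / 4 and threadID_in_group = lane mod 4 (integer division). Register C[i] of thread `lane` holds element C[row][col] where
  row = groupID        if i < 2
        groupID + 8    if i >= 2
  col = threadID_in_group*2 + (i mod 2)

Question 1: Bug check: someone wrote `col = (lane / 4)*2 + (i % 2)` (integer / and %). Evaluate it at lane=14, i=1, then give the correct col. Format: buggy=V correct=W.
`(lane / 4)*2 + (i % 2)`[14,1]→7
L=14→G=14>>2=3, T=14&3=2
[1]→row 3+0=3  col 2·2+1=5
col: 7 vs 5

buggy=7 correct=5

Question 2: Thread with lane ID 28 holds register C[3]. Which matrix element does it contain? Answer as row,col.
15,1

lane 28=>28/4=7, 28 mod 4=0
i=3  r:7+8=>15  c:2·0+1=>1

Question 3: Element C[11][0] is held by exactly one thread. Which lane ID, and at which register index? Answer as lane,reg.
12,2

r:11=>grp=3,rB=1  c:0=>tig=0,lo=0
L=3*4+0=12  i=1*2+0=2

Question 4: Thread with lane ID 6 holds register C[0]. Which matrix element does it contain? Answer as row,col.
6: G=1,T=2
[0] (1+0,2*2+0) = (1,4)

1,4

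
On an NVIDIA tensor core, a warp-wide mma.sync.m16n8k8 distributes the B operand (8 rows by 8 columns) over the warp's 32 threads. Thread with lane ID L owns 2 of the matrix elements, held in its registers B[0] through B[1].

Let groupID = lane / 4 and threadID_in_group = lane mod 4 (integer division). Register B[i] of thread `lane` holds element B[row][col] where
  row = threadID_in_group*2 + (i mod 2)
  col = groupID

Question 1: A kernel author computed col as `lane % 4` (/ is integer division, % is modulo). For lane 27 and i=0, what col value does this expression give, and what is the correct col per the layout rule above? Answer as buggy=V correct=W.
buggy=3 correct=6

`lane % 4`[27,0]⇒3
27: gr=6,th=3
[0] (3*2+0,6) = (6,6)
col: 3 vs 6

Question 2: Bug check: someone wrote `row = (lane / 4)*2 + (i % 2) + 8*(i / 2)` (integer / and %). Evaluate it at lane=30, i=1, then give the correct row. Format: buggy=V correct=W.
`(lane / 4)*2 + (i % 2) + 8*(i / 2)`[30,1]->15
30: g=7,t=2
[1] (2*2+1,7) = (5,7)
row: 15 vs 5

buggy=15 correct=5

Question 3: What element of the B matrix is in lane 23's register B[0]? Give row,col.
L=23->g=23>>2=5, t=23&3=3
[0]->row 3·2+0=6  col g=5

6,5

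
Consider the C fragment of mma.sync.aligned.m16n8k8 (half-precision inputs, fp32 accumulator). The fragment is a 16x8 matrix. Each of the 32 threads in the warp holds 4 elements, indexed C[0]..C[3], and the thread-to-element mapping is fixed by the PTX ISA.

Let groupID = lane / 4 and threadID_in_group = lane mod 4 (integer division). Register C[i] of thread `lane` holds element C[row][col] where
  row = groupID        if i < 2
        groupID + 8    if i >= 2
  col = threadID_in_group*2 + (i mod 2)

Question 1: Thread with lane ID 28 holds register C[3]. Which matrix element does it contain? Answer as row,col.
lane 28: G=7 (28/4), T=0 (28%4)
i=3: r=7+8=15, c=0*2+1=1

15,1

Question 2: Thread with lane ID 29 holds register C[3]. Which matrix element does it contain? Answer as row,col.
15,3

29: G=7,T=1
[3] (7+8,1*2+1) = (15,3)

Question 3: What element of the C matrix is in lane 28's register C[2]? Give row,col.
15,0

28: gid=7,tid=0
[2] (7+8,0*2+0) = (15,0)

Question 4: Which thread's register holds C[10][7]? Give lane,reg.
r=10->g=2,rb=1  c=7->t=3,b0=1
L=2*4+3=11  i=1*2+1=3

11,3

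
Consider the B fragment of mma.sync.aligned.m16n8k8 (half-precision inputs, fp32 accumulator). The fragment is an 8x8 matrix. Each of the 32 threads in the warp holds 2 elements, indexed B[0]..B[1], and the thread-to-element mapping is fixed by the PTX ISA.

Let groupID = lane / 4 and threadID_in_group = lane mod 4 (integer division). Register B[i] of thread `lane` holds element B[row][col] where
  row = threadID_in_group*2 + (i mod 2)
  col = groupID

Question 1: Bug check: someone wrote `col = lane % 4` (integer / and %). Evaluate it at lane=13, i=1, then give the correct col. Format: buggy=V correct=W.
buggy=1 correct=3

`lane % 4`[13,1]⇒1
13: gr=3,th=1
[1] (1*2+1,3) = (3,3)
col: 1 vs 3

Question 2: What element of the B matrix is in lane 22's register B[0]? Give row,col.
L=22->g=22>>2=5, t=22&3=2
[0]->row 2·2+0=4  col g=5

4,5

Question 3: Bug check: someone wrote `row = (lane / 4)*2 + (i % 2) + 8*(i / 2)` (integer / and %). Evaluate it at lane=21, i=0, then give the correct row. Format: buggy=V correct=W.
`(lane / 4)*2 + (i % 2) + 8*(i / 2)`[21,0]→10
lane 21→21/4=5, 21 mod 4=1
i=0  r:2·1+0→2  c:5
row: 10 vs 2

buggy=10 correct=2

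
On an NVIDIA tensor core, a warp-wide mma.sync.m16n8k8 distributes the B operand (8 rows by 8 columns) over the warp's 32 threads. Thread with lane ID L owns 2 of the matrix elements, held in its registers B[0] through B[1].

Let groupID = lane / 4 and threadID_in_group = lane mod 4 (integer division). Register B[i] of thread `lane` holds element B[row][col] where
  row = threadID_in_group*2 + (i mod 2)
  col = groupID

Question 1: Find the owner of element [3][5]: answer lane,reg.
21,1

c=5->g=5  r=3->t=1,b0=1
L=5*4+1=21  i=1=1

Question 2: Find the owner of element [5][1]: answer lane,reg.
6,1

c:1=>grp=1  r:5=>tig=2,lo=1
L=1*4+2=6  i=1=1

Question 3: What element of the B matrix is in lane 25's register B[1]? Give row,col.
L=25→G=25>>2=6, T=25&3=1
[1]→row 1·2+1=3  col G=6

3,6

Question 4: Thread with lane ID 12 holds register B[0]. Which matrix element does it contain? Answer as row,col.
lane 12->12/4=3, 12 mod 4=0
i=0  r:2·0+0->0  c:3

0,3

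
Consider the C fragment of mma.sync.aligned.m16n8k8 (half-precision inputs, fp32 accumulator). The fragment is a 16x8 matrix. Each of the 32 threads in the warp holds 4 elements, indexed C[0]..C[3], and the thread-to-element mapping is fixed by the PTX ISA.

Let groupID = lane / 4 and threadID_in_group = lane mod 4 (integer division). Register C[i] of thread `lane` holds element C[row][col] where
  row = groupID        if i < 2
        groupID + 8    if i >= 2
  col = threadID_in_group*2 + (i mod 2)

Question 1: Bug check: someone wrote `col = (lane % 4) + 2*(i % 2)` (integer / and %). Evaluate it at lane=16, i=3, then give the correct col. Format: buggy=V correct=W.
`(lane % 4) + 2*(i % 2)`[16,3]->2
lane 16->16/4=4, 16 mod 4=0
i=3  r:4+8->12  c:2·0+1->1
col: 2 vs 1

buggy=2 correct=1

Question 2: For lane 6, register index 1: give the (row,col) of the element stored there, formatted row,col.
lane 6->6/4=1, 6 mod 4=2
i=1  r:1+0->1  c:2·2+1->5

1,5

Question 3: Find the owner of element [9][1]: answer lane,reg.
4,3

r=9→G=1,rhi=1  c=1→T=0,p=1
L=1*4+0=4  i=1*2+1=3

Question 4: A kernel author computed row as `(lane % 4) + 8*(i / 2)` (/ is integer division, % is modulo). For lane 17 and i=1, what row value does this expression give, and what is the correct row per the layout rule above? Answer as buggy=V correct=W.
`(lane % 4) + 8*(i / 2)`[17,1]=>1
L=17=>grp=17>>2=4, tig=17&3=1
[1]=>row 4+0=4  col 1·2+1=3
row: 1 vs 4

buggy=1 correct=4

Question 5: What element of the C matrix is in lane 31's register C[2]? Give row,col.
15,6

31: gr=7,th=3
[2] (7+8,3*2+0) = (15,6)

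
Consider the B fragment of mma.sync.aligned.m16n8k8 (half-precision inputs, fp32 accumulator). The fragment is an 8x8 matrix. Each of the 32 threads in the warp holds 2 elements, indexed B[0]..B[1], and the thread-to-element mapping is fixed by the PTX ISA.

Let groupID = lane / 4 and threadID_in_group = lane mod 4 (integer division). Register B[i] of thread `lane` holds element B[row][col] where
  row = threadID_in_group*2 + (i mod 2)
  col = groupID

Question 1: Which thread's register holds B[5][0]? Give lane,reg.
2,1

c=0→G=0  r=5→T=2,p=1
L=0*4+2=2  i=1=1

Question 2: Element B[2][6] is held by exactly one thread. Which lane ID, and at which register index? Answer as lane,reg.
25,0

c=6⇒gr=6  r=2⇒th=1,odd=0
L=6*4+1=25  i=0=0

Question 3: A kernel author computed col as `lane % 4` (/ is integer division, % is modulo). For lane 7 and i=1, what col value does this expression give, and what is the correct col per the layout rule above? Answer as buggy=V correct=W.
buggy=3 correct=1

`lane % 4`[7,1]→3
lane 7: G=1 (7/4), T=3 (7%4)
i=1: r=3*2+1=7, c=G=1
col: 3 vs 1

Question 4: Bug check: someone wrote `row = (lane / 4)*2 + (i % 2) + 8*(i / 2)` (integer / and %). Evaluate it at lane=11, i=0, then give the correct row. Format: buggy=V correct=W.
buggy=4 correct=6

`(lane / 4)*2 + (i % 2) + 8*(i / 2)`[11,0]⇒4
11: gr=2,th=3
[0] (3*2+0,2) = (6,2)
row: 4 vs 6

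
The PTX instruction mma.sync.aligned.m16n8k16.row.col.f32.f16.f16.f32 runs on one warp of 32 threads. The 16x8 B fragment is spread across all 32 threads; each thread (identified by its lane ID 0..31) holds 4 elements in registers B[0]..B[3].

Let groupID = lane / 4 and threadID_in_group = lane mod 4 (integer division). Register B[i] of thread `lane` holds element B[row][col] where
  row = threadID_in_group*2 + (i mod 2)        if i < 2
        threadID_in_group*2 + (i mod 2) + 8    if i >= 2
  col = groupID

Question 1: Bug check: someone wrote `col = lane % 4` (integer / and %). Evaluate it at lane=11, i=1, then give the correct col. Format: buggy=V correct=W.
`lane % 4`[11,1]⇒3
lane 11: gr=2 (11/4), th=3 (11%4)
i=1: r=3*2+1+0=7, c=gr=2
col: 3 vs 2

buggy=3 correct=2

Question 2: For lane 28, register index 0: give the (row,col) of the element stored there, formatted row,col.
lane 28: g=7 (28/4), t=0 (28%4)
i=0: r=0*2+0+0=0, c=g=7

0,7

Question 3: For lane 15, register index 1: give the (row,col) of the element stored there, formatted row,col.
7,3

lane 15: g=3 (15/4), t=3 (15%4)
i=1: r=3*2+1+0=7, c=g=3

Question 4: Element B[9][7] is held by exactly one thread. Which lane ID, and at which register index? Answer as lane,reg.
c=7⇒gr=7  r=9⇒Rb=1,th=0,odd=1
L=7*4+0=28  i=1*2+1=3

28,3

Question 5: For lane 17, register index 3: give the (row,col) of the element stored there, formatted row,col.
lane 17: gid=4 (17/4), tid=1 (17%4)
i=3: r=1*2+1+8=11, c=gid=4

11,4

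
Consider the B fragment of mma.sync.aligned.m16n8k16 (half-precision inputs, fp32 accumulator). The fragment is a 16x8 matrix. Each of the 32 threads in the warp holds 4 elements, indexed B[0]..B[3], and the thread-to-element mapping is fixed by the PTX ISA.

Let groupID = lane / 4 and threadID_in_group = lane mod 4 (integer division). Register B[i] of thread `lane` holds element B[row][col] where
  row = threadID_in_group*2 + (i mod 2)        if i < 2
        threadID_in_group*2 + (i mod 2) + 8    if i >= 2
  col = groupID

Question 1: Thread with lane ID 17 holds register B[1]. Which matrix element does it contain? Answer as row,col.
3,4

L=17->gid=17>>2=4, tid=17&3=1
[1]->row 1·2+1+0=3  col gid=4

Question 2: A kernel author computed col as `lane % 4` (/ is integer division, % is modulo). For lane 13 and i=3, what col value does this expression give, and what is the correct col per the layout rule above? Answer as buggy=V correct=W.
`lane % 4`[13,3]→1
L=13→G=13>>2=3, T=13&3=1
[3]→row 1·2+1+8=11  col G=3
col: 1 vs 3

buggy=1 correct=3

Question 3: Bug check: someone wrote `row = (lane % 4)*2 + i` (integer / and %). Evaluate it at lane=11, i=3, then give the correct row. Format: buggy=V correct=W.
buggy=9 correct=15

`(lane % 4)*2 + i`[11,3]=>9
11: grp=2,tig=3
[3] (3*2+1+8,2) = (15,2)
row: 9 vs 15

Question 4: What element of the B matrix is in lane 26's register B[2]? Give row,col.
lane 26→26/4=6, 26 mod 4=2
i=2  r:2·2+0+8→12  c:6

12,6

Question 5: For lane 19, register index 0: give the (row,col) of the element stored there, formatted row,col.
6,4

L=19=>grp=19>>2=4, tig=19&3=3
[0]=>row 3·2+0+0=6  col grp=4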